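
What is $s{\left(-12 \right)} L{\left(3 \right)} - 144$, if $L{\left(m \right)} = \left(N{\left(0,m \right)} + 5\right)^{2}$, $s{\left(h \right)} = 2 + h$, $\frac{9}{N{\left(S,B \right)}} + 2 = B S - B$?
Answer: $- \frac{1232}{5} \approx -246.4$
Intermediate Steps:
$N{\left(S,B \right)} = \frac{9}{-2 - B + B S}$ ($N{\left(S,B \right)} = \frac{9}{-2 + \left(B S - B\right)} = \frac{9}{-2 + \left(- B + B S\right)} = \frac{9}{-2 - B + B S}$)
$L{\left(m \right)} = \left(5 + \frac{9}{-2 - m}\right)^{2}$ ($L{\left(m \right)} = \left(\frac{9}{-2 - m + m 0} + 5\right)^{2} = \left(\frac{9}{-2 - m + 0} + 5\right)^{2} = \left(\frac{9}{-2 - m} + 5\right)^{2} = \left(5 + \frac{9}{-2 - m}\right)^{2}$)
$s{\left(-12 \right)} L{\left(3 \right)} - 144 = \left(2 - 12\right) \frac{\left(1 + 5 \cdot 3\right)^{2}}{\left(2 + 3\right)^{2}} - 144 = - 10 \frac{\left(1 + 15\right)^{2}}{25} - 144 = - 10 \cdot 16^{2} \cdot \frac{1}{25} - 144 = - 10 \cdot 256 \cdot \frac{1}{25} - 144 = \left(-10\right) \frac{256}{25} - 144 = - \frac{512}{5} - 144 = - \frac{1232}{5}$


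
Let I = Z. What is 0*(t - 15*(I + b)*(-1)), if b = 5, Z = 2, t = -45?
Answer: 0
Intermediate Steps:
I = 2
0*(t - 15*(I + b)*(-1)) = 0*(-45 - 15*(2 + 5)*(-1)) = 0*(-45 - 105*(-1)) = 0*(-45 - 15*(-7)) = 0*(-45 + 105) = 0*60 = 0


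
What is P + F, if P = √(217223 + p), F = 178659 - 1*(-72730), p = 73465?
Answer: 251389 + 8*√4542 ≈ 2.5193e+5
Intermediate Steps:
F = 251389 (F = 178659 + 72730 = 251389)
P = 8*√4542 (P = √(217223 + 73465) = √290688 = 8*√4542 ≈ 539.16)
P + F = 8*√4542 + 251389 = 251389 + 8*√4542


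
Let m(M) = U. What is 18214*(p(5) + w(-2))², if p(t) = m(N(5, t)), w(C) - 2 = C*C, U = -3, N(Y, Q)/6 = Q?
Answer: 163926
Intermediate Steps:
N(Y, Q) = 6*Q
m(M) = -3
w(C) = 2 + C² (w(C) = 2 + C*C = 2 + C²)
p(t) = -3
18214*(p(5) + w(-2))² = 18214*(-3 + (2 + (-2)²))² = 18214*(-3 + (2 + 4))² = 18214*(-3 + 6)² = 18214*3² = 18214*9 = 163926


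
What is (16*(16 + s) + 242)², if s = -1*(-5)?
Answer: 334084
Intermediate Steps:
s = 5
(16*(16 + s) + 242)² = (16*(16 + 5) + 242)² = (16*21 + 242)² = (336 + 242)² = 578² = 334084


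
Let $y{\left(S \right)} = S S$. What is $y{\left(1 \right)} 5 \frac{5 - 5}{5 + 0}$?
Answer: $0$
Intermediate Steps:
$y{\left(S \right)} = S^{2}$
$y{\left(1 \right)} 5 \frac{5 - 5}{5 + 0} = 1^{2} \cdot 5 \frac{5 - 5}{5 + 0} = 1 \cdot 5 \cdot \frac{0}{5} = 5 \cdot 0 \cdot \frac{1}{5} = 5 \cdot 0 = 0$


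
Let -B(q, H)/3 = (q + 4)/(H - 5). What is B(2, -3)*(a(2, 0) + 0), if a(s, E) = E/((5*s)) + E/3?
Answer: 0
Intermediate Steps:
a(s, E) = E/3 + E/(5*s) (a(s, E) = E*(1/(5*s)) + E*(⅓) = E/(5*s) + E/3 = E/3 + E/(5*s))
B(q, H) = -3*(4 + q)/(-5 + H) (B(q, H) = -3*(q + 4)/(H - 5) = -3*(4 + q)/(-5 + H))
B(2, -3)*(a(2, 0) + 0) = (3*(-4 - 1*2)/(-5 - 3))*(((⅓)*0 + (⅕)*0/2) + 0) = (3*(-4 - 2)/(-8))*((0 + (⅕)*0*(½)) + 0) = (3*(-⅛)*(-6))*((0 + 0) + 0) = 9*(0 + 0)/4 = (9/4)*0 = 0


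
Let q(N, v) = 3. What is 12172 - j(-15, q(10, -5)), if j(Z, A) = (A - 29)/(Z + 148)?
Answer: 1618902/133 ≈ 12172.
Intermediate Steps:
j(Z, A) = (-29 + A)/(148 + Z)
12172 - j(-15, q(10, -5)) = 12172 - (-29 + 3)/(148 - 15) = 12172 - (-26)/133 = 12172 - 1*(-26/133) = 12172 + 26/133 = 1618902/133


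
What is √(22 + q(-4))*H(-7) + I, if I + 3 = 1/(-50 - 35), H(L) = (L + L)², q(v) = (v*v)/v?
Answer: -256/85 + 588*√2 ≈ 828.55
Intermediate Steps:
q(v) = v (q(v) = v²/v = v)
H(L) = 4*L² (H(L) = (2*L)² = 4*L²)
I = -256/85 (I = -3 + 1/(-50 - 35) = -3 + 1/(-85) = -3 - 1/85 = -256/85 ≈ -3.0118)
√(22 + q(-4))*H(-7) + I = √(22 - 4)*(4*(-7)²) - 256/85 = √18*(4*49) - 256/85 = (3*√2)*196 - 256/85 = 588*√2 - 256/85 = -256/85 + 588*√2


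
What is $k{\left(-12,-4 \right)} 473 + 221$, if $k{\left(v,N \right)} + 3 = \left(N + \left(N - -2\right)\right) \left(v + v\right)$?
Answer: $66914$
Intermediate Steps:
$k{\left(v,N \right)} = -3 + 2 v \left(2 + 2 N\right)$ ($k{\left(v,N \right)} = -3 + \left(N + \left(N - -2\right)\right) \left(v + v\right) = -3 + \left(N + \left(N + 2\right)\right) 2 v = -3 + \left(N + \left(2 + N\right)\right) 2 v = -3 + \left(2 + 2 N\right) 2 v = -3 + 2 v \left(2 + 2 N\right)$)
$k{\left(-12,-4 \right)} 473 + 221 = \left(-3 + 4 \left(-12\right) + 4 \left(-4\right) \left(-12\right)\right) 473 + 221 = \left(-3 - 48 + 192\right) 473 + 221 = 141 \cdot 473 + 221 = 66693 + 221 = 66914$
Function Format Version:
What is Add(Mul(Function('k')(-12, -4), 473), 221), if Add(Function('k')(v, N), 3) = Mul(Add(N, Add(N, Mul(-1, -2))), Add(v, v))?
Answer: 66914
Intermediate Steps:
Function('k')(v, N) = Add(-3, Mul(2, v, Add(2, Mul(2, N)))) (Function('k')(v, N) = Add(-3, Mul(Add(N, Add(N, Mul(-1, -2))), Add(v, v))) = Add(-3, Mul(Add(N, Add(N, 2)), Mul(2, v))) = Add(-3, Mul(Add(N, Add(2, N)), Mul(2, v))) = Add(-3, Mul(Add(2, Mul(2, N)), Mul(2, v))) = Add(-3, Mul(2, v, Add(2, Mul(2, N)))))
Add(Mul(Function('k')(-12, -4), 473), 221) = Add(Mul(Add(-3, Mul(4, -12), Mul(4, -4, -12)), 473), 221) = Add(Mul(Add(-3, -48, 192), 473), 221) = Add(Mul(141, 473), 221) = Add(66693, 221) = 66914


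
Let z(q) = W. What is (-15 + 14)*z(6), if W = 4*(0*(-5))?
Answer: 0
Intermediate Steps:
W = 0 (W = 4*0 = 0)
z(q) = 0
(-15 + 14)*z(6) = (-15 + 14)*0 = -1*0 = 0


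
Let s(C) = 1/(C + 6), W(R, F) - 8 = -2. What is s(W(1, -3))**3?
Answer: 1/1728 ≈ 0.00057870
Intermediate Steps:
W(R, F) = 6 (W(R, F) = 8 - 2 = 6)
s(C) = 1/(6 + C)
s(W(1, -3))**3 = (1/(6 + 6))**3 = (1/12)**3 = 1/1728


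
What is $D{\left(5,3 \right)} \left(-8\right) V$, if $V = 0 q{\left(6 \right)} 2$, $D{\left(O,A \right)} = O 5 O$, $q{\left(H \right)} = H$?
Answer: $0$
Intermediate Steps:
$D{\left(O,A \right)} = 5 O^{2}$ ($D{\left(O,A \right)} = 5 O O = 5 O^{2}$)
$V = 0$ ($V = 0 \cdot 6 \cdot 2 = 0 \cdot 2 = 0$)
$D{\left(5,3 \right)} \left(-8\right) V = 5 \cdot 5^{2} \left(-8\right) 0 = 5 \cdot 25 \left(-8\right) 0 = 125 \left(-8\right) 0 = \left(-1000\right) 0 = 0$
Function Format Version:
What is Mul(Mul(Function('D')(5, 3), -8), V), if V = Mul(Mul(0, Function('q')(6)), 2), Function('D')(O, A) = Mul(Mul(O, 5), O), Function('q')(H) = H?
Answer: 0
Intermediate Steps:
Function('D')(O, A) = Mul(5, Pow(O, 2)) (Function('D')(O, A) = Mul(Mul(5, O), O) = Mul(5, Pow(O, 2)))
V = 0 (V = Mul(Mul(0, 6), 2) = Mul(0, 2) = 0)
Mul(Mul(Function('D')(5, 3), -8), V) = Mul(Mul(Mul(5, Pow(5, 2)), -8), 0) = Mul(Mul(Mul(5, 25), -8), 0) = Mul(Mul(125, -8), 0) = Mul(-1000, 0) = 0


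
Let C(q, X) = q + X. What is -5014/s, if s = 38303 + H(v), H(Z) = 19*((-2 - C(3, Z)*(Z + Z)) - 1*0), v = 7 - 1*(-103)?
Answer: 5014/434075 ≈ 0.011551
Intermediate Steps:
v = 110 (v = 7 + 103 = 110)
C(q, X) = X + q
H(Z) = -38 - 38*Z*(3 + Z) (H(Z) = 19*((-2 - (Z + 3)*(Z + Z)) - 1*0) = 19*((-2 - (3 + Z)*2*Z) + 0) = 19*((-2 - 2*Z*(3 + Z)) + 0) = 19*(-2 - 2*Z*(3 + Z)) = -38 - 38*Z*(3 + Z))
s = -434075 (s = 38303 + (-38 - 38*110*(3 + 110)) = 38303 + (-38 - 38*110*113) = 38303 + (-38 - 472340) = 38303 - 472378 = -434075)
-5014/s = -5014/(-434075) = -5014*(-1/434075) = 5014/434075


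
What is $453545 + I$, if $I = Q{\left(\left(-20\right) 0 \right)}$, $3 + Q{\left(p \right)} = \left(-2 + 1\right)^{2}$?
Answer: $453543$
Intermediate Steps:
$Q{\left(p \right)} = -2$ ($Q{\left(p \right)} = -3 + \left(-2 + 1\right)^{2} = -3 + \left(-1\right)^{2} = -3 + 1 = -2$)
$I = -2$
$453545 + I = 453545 - 2 = 453543$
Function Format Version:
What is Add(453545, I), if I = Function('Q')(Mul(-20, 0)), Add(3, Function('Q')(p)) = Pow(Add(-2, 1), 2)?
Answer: 453543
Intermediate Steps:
Function('Q')(p) = -2 (Function('Q')(p) = Add(-3, Pow(Add(-2, 1), 2)) = Add(-3, Pow(-1, 2)) = Add(-3, 1) = -2)
I = -2
Add(453545, I) = Add(453545, -2) = 453543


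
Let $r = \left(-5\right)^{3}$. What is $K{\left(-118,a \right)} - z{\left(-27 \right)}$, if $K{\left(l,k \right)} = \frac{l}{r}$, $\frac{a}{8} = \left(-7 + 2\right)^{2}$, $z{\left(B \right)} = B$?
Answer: $\frac{3493}{125} \approx 27.944$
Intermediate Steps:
$a = 200$ ($a = 8 \left(-7 + 2\right)^{2} = 8 \left(-5\right)^{2} = 8 \cdot 25 = 200$)
$r = -125$
$K{\left(l,k \right)} = - \frac{l}{125}$ ($K{\left(l,k \right)} = \frac{l}{-125} = l \left(- \frac{1}{125}\right) = - \frac{l}{125}$)
$K{\left(-118,a \right)} - z{\left(-27 \right)} = \left(- \frac{1}{125}\right) \left(-118\right) - -27 = \frac{118}{125} + 27 = \frac{3493}{125}$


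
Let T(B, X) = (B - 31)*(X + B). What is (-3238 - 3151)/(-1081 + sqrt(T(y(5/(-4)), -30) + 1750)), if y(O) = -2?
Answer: 300283/50685 + 6389*sqrt(2806)/1165755 ≈ 6.2148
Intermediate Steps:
T(B, X) = (-31 + B)*(B + X)
(-3238 - 3151)/(-1081 + sqrt(T(y(5/(-4)), -30) + 1750)) = (-3238 - 3151)/(-1081 + sqrt(((-2)**2 - 31*(-2) - 31*(-30) - 2*(-30)) + 1750)) = -6389/(-1081 + sqrt((4 + 62 + 930 + 60) + 1750)) = -6389/(-1081 + sqrt(1056 + 1750)) = -6389/(-1081 + sqrt(2806))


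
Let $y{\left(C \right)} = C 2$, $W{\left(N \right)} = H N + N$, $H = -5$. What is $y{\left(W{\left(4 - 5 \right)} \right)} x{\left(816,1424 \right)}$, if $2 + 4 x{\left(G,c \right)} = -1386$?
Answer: $-2776$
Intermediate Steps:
$W{\left(N \right)} = - 4 N$ ($W{\left(N \right)} = - 5 N + N = - 4 N$)
$y{\left(C \right)} = 2 C$
$x{\left(G,c \right)} = -347$ ($x{\left(G,c \right)} = - \frac{1}{2} + \frac{1}{4} \left(-1386\right) = - \frac{1}{2} - \frac{693}{2} = -347$)
$y{\left(W{\left(4 - 5 \right)} \right)} x{\left(816,1424 \right)} = 2 \left(- 4 \left(4 - 5\right)\right) \left(-347\right) = 2 \left(\left(-4\right) \left(-1\right)\right) \left(-347\right) = 2 \cdot 4 \left(-347\right) = 8 \left(-347\right) = -2776$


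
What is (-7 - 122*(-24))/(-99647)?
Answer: -2921/99647 ≈ -0.029313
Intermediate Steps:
(-7 - 122*(-24))/(-99647) = (-7 + 2928)*(-1/99647) = 2921*(-1/99647) = -2921/99647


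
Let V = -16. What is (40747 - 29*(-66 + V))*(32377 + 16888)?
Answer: 2124553125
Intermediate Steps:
(40747 - 29*(-66 + V))*(32377 + 16888) = (40747 - 29*(-66 - 16))*(32377 + 16888) = (40747 - 29*(-82))*49265 = (40747 + 2378)*49265 = 43125*49265 = 2124553125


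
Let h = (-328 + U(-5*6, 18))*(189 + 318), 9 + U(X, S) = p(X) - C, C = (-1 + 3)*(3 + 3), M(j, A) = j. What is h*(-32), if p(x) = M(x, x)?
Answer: 6148896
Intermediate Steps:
p(x) = x
C = 12 (C = 2*6 = 12)
U(X, S) = -21 + X (U(X, S) = -9 + (X - 1*12) = -9 + (X - 12) = -9 + (-12 + X) = -21 + X)
h = -192153 (h = (-328 + (-21 - 5*6))*(189 + 318) = (-328 + (-21 - 30))*507 = (-328 - 51)*507 = -379*507 = -192153)
h*(-32) = -192153*(-32) = 6148896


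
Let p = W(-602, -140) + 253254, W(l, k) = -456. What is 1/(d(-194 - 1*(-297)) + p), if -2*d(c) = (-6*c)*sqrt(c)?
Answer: 84266/21298998087 - 103*sqrt(103)/21298998087 ≈ 3.9073e-6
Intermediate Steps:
d(c) = 3*c**(3/2) (d(c) = -(-6*c)*sqrt(c)/2 = -(-3)*c**(3/2) = 3*c**(3/2))
p = 252798 (p = -456 + 253254 = 252798)
1/(d(-194 - 1*(-297)) + p) = 1/(3*(-194 - 1*(-297))**(3/2) + 252798) = 1/(3*(-194 + 297)**(3/2) + 252798) = 1/(3*103**(3/2) + 252798) = 1/(3*(103*sqrt(103)) + 252798) = 1/(309*sqrt(103) + 252798) = 1/(252798 + 309*sqrt(103))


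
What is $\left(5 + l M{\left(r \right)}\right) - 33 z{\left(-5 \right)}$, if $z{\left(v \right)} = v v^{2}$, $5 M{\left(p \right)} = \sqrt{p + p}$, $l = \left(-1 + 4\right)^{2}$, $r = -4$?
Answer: $4130 + \frac{18 i \sqrt{2}}{5} \approx 4130.0 + 5.0912 i$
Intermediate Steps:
$l = 9$ ($l = 3^{2} = 9$)
$M{\left(p \right)} = \frac{\sqrt{2} \sqrt{p}}{5}$ ($M{\left(p \right)} = \frac{\sqrt{p + p}}{5} = \frac{\sqrt{2 p}}{5} = \frac{\sqrt{2} \sqrt{p}}{5}$)
$z{\left(v \right)} = v^{3}$
$\left(5 + l M{\left(r \right)}\right) - 33 z{\left(-5 \right)} = \left(5 + 9 \frac{\sqrt{2} \sqrt{-4}}{5}\right) - 33 \left(-5\right)^{3} = \left(5 + 9 \frac{\sqrt{2} \cdot 2 i}{5}\right) - -4125 = \left(5 + 9 \frac{2 i \sqrt{2}}{5}\right) + 4125 = \left(5 + \frac{18 i \sqrt{2}}{5}\right) + 4125 = 4130 + \frac{18 i \sqrt{2}}{5}$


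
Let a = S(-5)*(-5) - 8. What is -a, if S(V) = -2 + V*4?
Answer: -102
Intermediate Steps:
S(V) = -2 + 4*V
a = 102 (a = (-2 + 4*(-5))*(-5) - 8 = (-2 - 20)*(-5) - 8 = -22*(-5) - 8 = 110 - 8 = 102)
-a = -1*102 = -102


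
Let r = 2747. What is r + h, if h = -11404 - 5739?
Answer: -14396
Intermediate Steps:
h = -17143
r + h = 2747 - 17143 = -14396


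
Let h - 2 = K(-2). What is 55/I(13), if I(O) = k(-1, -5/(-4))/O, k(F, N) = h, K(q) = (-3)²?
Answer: 65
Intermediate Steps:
K(q) = 9
h = 11 (h = 2 + 9 = 11)
k(F, N) = 11
I(O) = 11/O
55/I(13) = 55/((11/13)) = 55/((11*(1/13))) = 55/(11/13) = 55*(13/11) = 65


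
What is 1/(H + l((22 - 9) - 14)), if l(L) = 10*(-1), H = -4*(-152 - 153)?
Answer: 1/1210 ≈ 0.00082645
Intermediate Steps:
H = 1220 (H = -4*(-305) = 1220)
l(L) = -10
1/(H + l((22 - 9) - 14)) = 1/(1220 - 10) = 1/1210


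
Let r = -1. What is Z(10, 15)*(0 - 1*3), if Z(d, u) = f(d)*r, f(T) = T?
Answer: 30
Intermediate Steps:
Z(d, u) = -d (Z(d, u) = d*(-1) = -d)
Z(10, 15)*(0 - 1*3) = (-1*10)*(0 - 1*3) = -10*(0 - 3) = -10*(-3) = 30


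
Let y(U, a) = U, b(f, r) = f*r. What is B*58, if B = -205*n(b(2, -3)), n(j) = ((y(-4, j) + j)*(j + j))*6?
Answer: -8560800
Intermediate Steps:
n(j) = 12*j*(-4 + j) (n(j) = ((-4 + j)*(j + j))*6 = ((-4 + j)*(2*j))*6 = (2*j*(-4 + j))*6 = 12*j*(-4 + j))
B = -147600 (B = -2460*2*(-3)*(-4 + 2*(-3)) = -2460*(-6)*(-4 - 6) = -2460*(-6)*(-10) = -205*720 = -147600)
B*58 = -147600*58 = -8560800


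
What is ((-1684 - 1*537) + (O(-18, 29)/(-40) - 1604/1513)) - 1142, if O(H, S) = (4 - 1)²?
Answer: -203606537/60520 ≈ -3364.3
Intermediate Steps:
O(H, S) = 9 (O(H, S) = 3² = 9)
((-1684 - 1*537) + (O(-18, 29)/(-40) - 1604/1513)) - 1142 = ((-1684 - 1*537) + (9/(-40) - 1604/1513)) - 1142 = ((-1684 - 537) + (9*(-1/40) - 1604*1/1513)) - 1142 = (-2221 + (-9/40 - 1604/1513)) - 1142 = (-2221 - 77777/60520) - 1142 = -134492697/60520 - 1142 = -203606537/60520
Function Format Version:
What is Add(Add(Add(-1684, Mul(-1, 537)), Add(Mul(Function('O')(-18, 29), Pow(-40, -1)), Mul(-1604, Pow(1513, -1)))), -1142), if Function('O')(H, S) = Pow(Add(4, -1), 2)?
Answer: Rational(-203606537, 60520) ≈ -3364.3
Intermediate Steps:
Function('O')(H, S) = 9 (Function('O')(H, S) = Pow(3, 2) = 9)
Add(Add(Add(-1684, Mul(-1, 537)), Add(Mul(Function('O')(-18, 29), Pow(-40, -1)), Mul(-1604, Pow(1513, -1)))), -1142) = Add(Add(Add(-1684, Mul(-1, 537)), Add(Mul(9, Pow(-40, -1)), Mul(-1604, Pow(1513, -1)))), -1142) = Add(Add(Add(-1684, -537), Add(Mul(9, Rational(-1, 40)), Mul(-1604, Rational(1, 1513)))), -1142) = Add(Add(-2221, Add(Rational(-9, 40), Rational(-1604, 1513))), -1142) = Add(Add(-2221, Rational(-77777, 60520)), -1142) = Add(Rational(-134492697, 60520), -1142) = Rational(-203606537, 60520)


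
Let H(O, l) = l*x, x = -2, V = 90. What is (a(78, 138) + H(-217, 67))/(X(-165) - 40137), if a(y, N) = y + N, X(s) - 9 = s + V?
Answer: -82/40203 ≈ -0.0020396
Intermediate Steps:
X(s) = 99 + s (X(s) = 9 + (s + 90) = 9 + (90 + s) = 99 + s)
a(y, N) = N + y
H(O, l) = -2*l (H(O, l) = l*(-2) = -2*l)
(a(78, 138) + H(-217, 67))/(X(-165) - 40137) = ((138 + 78) - 2*67)/((99 - 165) - 40137) = (216 - 134)/(-66 - 40137) = 82/(-40203) = 82*(-1/40203) = -82/40203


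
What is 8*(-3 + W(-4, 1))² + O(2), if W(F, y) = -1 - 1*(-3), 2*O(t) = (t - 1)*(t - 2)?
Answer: 8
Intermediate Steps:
O(t) = (-1 + t)*(-2 + t)/2 (O(t) = ((t - 1)*(t - 2))/2 = ((-1 + t)*(-2 + t))/2 = (-1 + t)*(-2 + t)/2)
W(F, y) = 2 (W(F, y) = -1 + 3 = 2)
8*(-3 + W(-4, 1))² + O(2) = 8*(-3 + 2)² + (1 + (½)*2² - 3/2*2) = 8*(-1)² + (1 + (½)*4 - 3) = 8*1 + (1 + 2 - 3) = 8 + 0 = 8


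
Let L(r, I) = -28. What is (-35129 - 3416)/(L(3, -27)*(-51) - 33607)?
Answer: 38545/32179 ≈ 1.1978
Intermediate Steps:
(-35129 - 3416)/(L(3, -27)*(-51) - 33607) = (-35129 - 3416)/(-28*(-51) - 33607) = -38545/(1428 - 33607) = -38545/(-32179) = -38545*(-1/32179) = 38545/32179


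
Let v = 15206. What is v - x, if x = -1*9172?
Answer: 24378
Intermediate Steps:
x = -9172
v - x = 15206 - 1*(-9172) = 15206 + 9172 = 24378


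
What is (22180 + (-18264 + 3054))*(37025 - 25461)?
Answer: 80601080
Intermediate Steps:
(22180 + (-18264 + 3054))*(37025 - 25461) = (22180 - 15210)*11564 = 6970*11564 = 80601080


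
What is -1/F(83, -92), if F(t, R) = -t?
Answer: 1/83 ≈ 0.012048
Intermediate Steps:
-1/F(83, -92) = -1/((-1*83)) = -1/(-83) = -1*(-1/83) = 1/83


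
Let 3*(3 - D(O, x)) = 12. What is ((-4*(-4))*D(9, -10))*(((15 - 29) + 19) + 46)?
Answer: -816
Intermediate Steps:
D(O, x) = -1 (D(O, x) = 3 - ⅓*12 = 3 - 4 = -1)
((-4*(-4))*D(9, -10))*(((15 - 29) + 19) + 46) = (-4*(-4)*(-1))*(((15 - 29) + 19) + 46) = (16*(-1))*((-14 + 19) + 46) = -16*(5 + 46) = -16*51 = -816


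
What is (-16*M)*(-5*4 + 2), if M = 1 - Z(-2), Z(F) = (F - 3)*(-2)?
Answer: -2592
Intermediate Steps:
Z(F) = 6 - 2*F (Z(F) = (-3 + F)*(-2) = 6 - 2*F)
M = -9 (M = 1 - (6 - 2*(-2)) = 1 - (6 + 4) = 1 - 1*10 = 1 - 10 = -9)
(-16*M)*(-5*4 + 2) = (-16*(-9))*(-5*4 + 2) = 144*(-20 + 2) = 144*(-18) = -2592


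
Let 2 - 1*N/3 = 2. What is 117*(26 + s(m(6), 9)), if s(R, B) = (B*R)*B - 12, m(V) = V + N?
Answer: 58500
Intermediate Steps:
N = 0 (N = 6 - 3*2 = 6 - 6 = 0)
m(V) = V (m(V) = V + 0 = V)
s(R, B) = -12 + R*B**2 (s(R, B) = R*B**2 - 12 = -12 + R*B**2)
117*(26 + s(m(6), 9)) = 117*(26 + (-12 + 6*9**2)) = 117*(26 + (-12 + 6*81)) = 117*(26 + (-12 + 486)) = 117*(26 + 474) = 117*500 = 58500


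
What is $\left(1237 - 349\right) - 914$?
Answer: $-26$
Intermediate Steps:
$\left(1237 - 349\right) - 914 = 888 - 914 = -26$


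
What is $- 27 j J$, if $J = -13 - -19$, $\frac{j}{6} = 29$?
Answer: $-28188$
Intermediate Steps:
$j = 174$ ($j = 6 \cdot 29 = 174$)
$J = 6$ ($J = -13 + 19 = 6$)
$- 27 j J = \left(-27\right) 174 \cdot 6 = \left(-4698\right) 6 = -28188$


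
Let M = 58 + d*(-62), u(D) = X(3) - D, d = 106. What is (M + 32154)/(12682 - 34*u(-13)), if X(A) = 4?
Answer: 3205/1513 ≈ 2.1183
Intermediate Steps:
u(D) = 4 - D
M = -6514 (M = 58 + 106*(-62) = 58 - 6572 = -6514)
(M + 32154)/(12682 - 34*u(-13)) = (-6514 + 32154)/(12682 - 34*(4 - 1*(-13))) = 25640/(12682 - 34*(4 + 13)) = 25640/(12682 - 34*17) = 25640/(12682 - 578) = 25640/12104 = 25640*(1/12104) = 3205/1513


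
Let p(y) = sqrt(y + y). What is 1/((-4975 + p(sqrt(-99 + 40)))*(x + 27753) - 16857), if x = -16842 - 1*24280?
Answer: 1/(66493918 - 13369*sqrt(2)*59**(1/4)*sqrt(I)) ≈ 1.5047e-8 + 8.39e-12*I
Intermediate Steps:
x = -41122 (x = -16842 - 24280 = -41122)
p(y) = sqrt(2)*sqrt(y) (p(y) = sqrt(2*y) = sqrt(2)*sqrt(y))
1/((-4975 + p(sqrt(-99 + 40)))*(x + 27753) - 16857) = 1/((-4975 + sqrt(2)*sqrt(sqrt(-99 + 40)))*(-41122 + 27753) - 16857) = 1/((-4975 + sqrt(2)*sqrt(sqrt(-59)))*(-13369) - 16857) = 1/((-4975 + sqrt(2)*sqrt(I*sqrt(59)))*(-13369) - 16857) = 1/((-4975 + sqrt(2)*(59**(1/4)*sqrt(I)))*(-13369) - 16857) = 1/((-4975 + sqrt(2)*59**(1/4)*sqrt(I))*(-13369) - 16857) = 1/((66510775 - 13369*sqrt(2)*59**(1/4)*sqrt(I)) - 16857) = 1/(66493918 - 13369*sqrt(2)*59**(1/4)*sqrt(I))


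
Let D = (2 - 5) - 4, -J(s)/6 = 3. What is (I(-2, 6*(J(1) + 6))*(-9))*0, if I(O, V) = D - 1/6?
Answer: 0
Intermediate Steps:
J(s) = -18 (J(s) = -6*3 = -18)
D = -7 (D = -3 - 4 = -7)
I(O, V) = -43/6 (I(O, V) = -7 - 1/6 = -7 - 1*⅙ = -7 - ⅙ = -43/6)
(I(-2, 6*(J(1) + 6))*(-9))*0 = -43/6*(-9)*0 = (129/2)*0 = 0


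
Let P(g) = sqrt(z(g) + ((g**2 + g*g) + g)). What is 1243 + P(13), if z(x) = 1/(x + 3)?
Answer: 1243 + sqrt(5617)/4 ≈ 1261.7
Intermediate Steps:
z(x) = 1/(3 + x)
P(g) = sqrt(g + 1/(3 + g) + 2*g**2) (P(g) = sqrt(1/(3 + g) + ((g**2 + g*g) + g)) = sqrt(1/(3 + g) + ((g**2 + g**2) + g)) = sqrt(1/(3 + g) + (2*g**2 + g)) = sqrt(1/(3 + g) + (g + 2*g**2)) = sqrt(g + 1/(3 + g) + 2*g**2))
1243 + P(13) = 1243 + sqrt((1 + 13*(1 + 2*13)*(3 + 13))/(3 + 13)) = 1243 + sqrt((1 + 13*(1 + 26)*16)/16) = 1243 + sqrt((1 + 13*27*16)/16) = 1243 + sqrt((1 + 5616)/16) = 1243 + sqrt((1/16)*5617) = 1243 + sqrt(5617/16) = 1243 + sqrt(5617)/4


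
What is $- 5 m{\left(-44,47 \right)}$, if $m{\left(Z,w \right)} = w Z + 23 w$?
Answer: $4935$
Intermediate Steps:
$m{\left(Z,w \right)} = 23 w + Z w$ ($m{\left(Z,w \right)} = Z w + 23 w = 23 w + Z w$)
$- 5 m{\left(-44,47 \right)} = - 5 \cdot 47 \left(23 - 44\right) = - 5 \cdot 47 \left(-21\right) = \left(-5\right) \left(-987\right) = 4935$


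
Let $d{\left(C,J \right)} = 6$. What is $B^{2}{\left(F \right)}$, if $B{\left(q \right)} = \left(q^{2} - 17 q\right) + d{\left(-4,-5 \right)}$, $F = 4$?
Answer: $2116$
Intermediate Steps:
$B{\left(q \right)} = 6 + q^{2} - 17 q$ ($B{\left(q \right)} = \left(q^{2} - 17 q\right) + 6 = 6 + q^{2} - 17 q$)
$B^{2}{\left(F \right)} = \left(6 + 4^{2} - 68\right)^{2} = \left(6 + 16 - 68\right)^{2} = \left(-46\right)^{2} = 2116$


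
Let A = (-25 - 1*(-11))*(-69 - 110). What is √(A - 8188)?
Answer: I*√5682 ≈ 75.379*I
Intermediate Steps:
A = 2506 (A = (-25 + 11)*(-179) = -14*(-179) = 2506)
√(A - 8188) = √(2506 - 8188) = √(-5682) = I*√5682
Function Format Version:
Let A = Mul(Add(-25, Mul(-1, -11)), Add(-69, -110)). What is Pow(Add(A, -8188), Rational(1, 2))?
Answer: Mul(I, Pow(5682, Rational(1, 2))) ≈ Mul(75.379, I)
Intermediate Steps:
A = 2506 (A = Mul(Add(-25, 11), -179) = Mul(-14, -179) = 2506)
Pow(Add(A, -8188), Rational(1, 2)) = Pow(Add(2506, -8188), Rational(1, 2)) = Pow(-5682, Rational(1, 2)) = Mul(I, Pow(5682, Rational(1, 2)))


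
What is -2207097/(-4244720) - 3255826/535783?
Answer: -12637544686769/2274248815760 ≈ -5.5568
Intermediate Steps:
-2207097/(-4244720) - 3255826/535783 = -2207097*(-1/4244720) - 3255826*1/535783 = 2207097/4244720 - 3255826/535783 = -12637544686769/2274248815760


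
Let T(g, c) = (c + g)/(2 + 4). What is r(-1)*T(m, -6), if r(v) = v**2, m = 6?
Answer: 0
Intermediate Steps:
T(g, c) = c/6 + g/6 (T(g, c) = (c + g)/6 = (c + g)*(1/6) = c/6 + g/6)
r(-1)*T(m, -6) = (-1)**2*((1/6)*(-6) + (1/6)*6) = 1*(-1 + 1) = 1*0 = 0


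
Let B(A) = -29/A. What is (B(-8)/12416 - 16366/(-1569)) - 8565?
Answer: -1333192190531/155845632 ≈ -8554.6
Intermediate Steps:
(B(-8)/12416 - 16366/(-1569)) - 8565 = (-29/(-8)/12416 - 16366/(-1569)) - 8565 = (-29*(-⅛)*(1/12416) - 16366*(-1/1569)) - 8565 = ((29/8)*(1/12416) + 16366/1569) - 8565 = (29/99328 + 16366/1569) - 8565 = 1625647549/155845632 - 8565 = -1333192190531/155845632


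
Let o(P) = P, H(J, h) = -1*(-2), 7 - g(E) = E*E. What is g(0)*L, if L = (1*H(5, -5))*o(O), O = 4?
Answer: 56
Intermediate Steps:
g(E) = 7 - E² (g(E) = 7 - E*E = 7 - E²)
H(J, h) = 2
L = 8 (L = (1*2)*4 = 2*4 = 8)
g(0)*L = (7 - 1*0²)*8 = (7 - 1*0)*8 = (7 + 0)*8 = 7*8 = 56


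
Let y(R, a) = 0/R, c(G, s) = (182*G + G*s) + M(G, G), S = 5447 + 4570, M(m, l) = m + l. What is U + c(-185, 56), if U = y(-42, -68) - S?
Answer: -54417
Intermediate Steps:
M(m, l) = l + m
S = 10017
c(G, s) = 184*G + G*s (c(G, s) = (182*G + G*s) + (G + G) = (182*G + G*s) + 2*G = 184*G + G*s)
y(R, a) = 0
U = -10017 (U = 0 - 1*10017 = 0 - 10017 = -10017)
U + c(-185, 56) = -10017 - 185*(184 + 56) = -10017 - 185*240 = -10017 - 44400 = -54417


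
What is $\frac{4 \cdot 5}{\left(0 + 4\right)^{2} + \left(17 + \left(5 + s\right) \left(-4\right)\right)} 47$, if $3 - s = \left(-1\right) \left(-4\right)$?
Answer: $\frac{940}{17} \approx 55.294$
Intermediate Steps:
$s = -1$ ($s = 3 - \left(-1\right) \left(-4\right) = 3 - 4 = -1$)
$\frac{4 \cdot 5}{\left(0 + 4\right)^{2} + \left(17 + \left(5 + s\right) \left(-4\right)\right)} 47 = \frac{4 \cdot 5}{\left(0 + 4\right)^{2} + \left(17 + \left(5 - 1\right) \left(-4\right)\right)} 47 = \frac{20}{4^{2} + \left(17 + 4 \left(-4\right)\right)} 47 = \frac{20}{16 + \left(17 - 16\right)} 47 = \frac{20}{16 + 1} \cdot 47 = \frac{20}{17} \cdot 47 = \frac{940}{17}$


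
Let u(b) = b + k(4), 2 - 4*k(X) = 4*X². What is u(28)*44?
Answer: 550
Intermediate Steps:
k(X) = ½ - X²
u(b) = -31/2 + b (u(b) = b + (½ - 1*4²) = b + (½ - 1*16) = b + (½ - 16) = b - 31/2 = -31/2 + b)
u(28)*44 = (-31/2 + 28)*44 = (25/2)*44 = 550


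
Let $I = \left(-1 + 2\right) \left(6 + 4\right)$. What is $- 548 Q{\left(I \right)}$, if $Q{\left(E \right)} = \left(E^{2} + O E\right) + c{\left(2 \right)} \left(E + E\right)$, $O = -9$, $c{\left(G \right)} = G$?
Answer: $-27400$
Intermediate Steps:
$I = 10$ ($I = 1 \cdot 10 = 10$)
$Q{\left(E \right)} = E^{2} - 5 E$ ($Q{\left(E \right)} = \left(E^{2} - 9 E\right) + 2 \left(E + E\right) = \left(E^{2} - 9 E\right) + 2 \cdot 2 E = \left(E^{2} - 9 E\right) + 4 E = E^{2} - 5 E$)
$- 548 Q{\left(I \right)} = - 548 \cdot 10 \left(-5 + 10\right) = - 548 \cdot 10 \cdot 5 = \left(-548\right) 50 = -27400$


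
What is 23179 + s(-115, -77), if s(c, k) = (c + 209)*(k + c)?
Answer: 5131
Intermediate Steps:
s(c, k) = (209 + c)*(c + k)
23179 + s(-115, -77) = 23179 + ((-115)**2 + 209*(-115) + 209*(-77) - 115*(-77)) = 23179 + (13225 - 24035 - 16093 + 8855) = 23179 - 18048 = 5131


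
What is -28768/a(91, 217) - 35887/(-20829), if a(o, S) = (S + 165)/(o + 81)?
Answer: -51525091375/3978339 ≈ -12951.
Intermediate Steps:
a(o, S) = (165 + S)/(81 + o)
-28768/a(91, 217) - 35887/(-20829) = -28768*(81 + 91)/(165 + 217) - 35887/(-20829) = -28768/(382/172) - 35887*(-1/20829) = -28768/((1/172)*382) + 35887/20829 = -28768/191/86 + 35887/20829 = -28768*86/191 + 35887/20829 = -2474048/191 + 35887/20829 = -51525091375/3978339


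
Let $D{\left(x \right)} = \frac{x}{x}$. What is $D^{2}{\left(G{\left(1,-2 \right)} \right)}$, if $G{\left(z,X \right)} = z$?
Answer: $1$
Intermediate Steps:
$D{\left(x \right)} = 1$
$D^{2}{\left(G{\left(1,-2 \right)} \right)} = 1^{2} = 1$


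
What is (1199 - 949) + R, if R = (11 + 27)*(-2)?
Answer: 174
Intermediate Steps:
R = -76 (R = 38*(-2) = -76)
(1199 - 949) + R = (1199 - 949) - 76 = 250 - 76 = 174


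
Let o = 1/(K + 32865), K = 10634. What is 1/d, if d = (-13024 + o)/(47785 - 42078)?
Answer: -248248793/566530975 ≈ -0.43819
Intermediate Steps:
o = 1/43499 (o = 1/(10634 + 32865) = 1/43499 ≈ 2.2989e-5)
d = -566530975/248248793 (d = (-13024 + 1/43499)/(47785 - 42078) = -566530975/43499/5707 = -566530975/43499*1/5707 = -566530975/248248793 ≈ -2.2821)
1/d = 1/(-566530975/248248793) = -248248793/566530975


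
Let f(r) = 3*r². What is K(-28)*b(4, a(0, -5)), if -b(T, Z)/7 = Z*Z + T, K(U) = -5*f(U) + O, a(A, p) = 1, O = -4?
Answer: 411740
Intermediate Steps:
K(U) = -4 - 15*U² (K(U) = -15*U² - 4 = -4 - 15*U²)
b(T, Z) = -7*T - 7*Z² (b(T, Z) = -7*(Z*Z + T) = -7*(Z² + T) = -7*(T + Z²) = -7*T - 7*Z²)
K(-28)*b(4, a(0, -5)) = (-4 - 15*(-28)²)*(-7*4 - 7*1²) = (-4 - 15*784)*(-28 - 7*1) = (-4 - 11760)*(-28 - 7) = -11764*(-35) = 411740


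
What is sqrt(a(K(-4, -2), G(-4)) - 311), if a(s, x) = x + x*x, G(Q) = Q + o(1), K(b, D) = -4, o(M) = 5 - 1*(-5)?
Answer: I*sqrt(269) ≈ 16.401*I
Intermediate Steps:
o(M) = 10 (o(M) = 5 + 5 = 10)
G(Q) = 10 + Q (G(Q) = Q + 10 = 10 + Q)
a(s, x) = x + x**2
sqrt(a(K(-4, -2), G(-4)) - 311) = sqrt((10 - 4)*(1 + (10 - 4)) - 311) = sqrt(6*(1 + 6) - 311) = sqrt(6*7 - 311) = sqrt(42 - 311) = sqrt(-269) = I*sqrt(269)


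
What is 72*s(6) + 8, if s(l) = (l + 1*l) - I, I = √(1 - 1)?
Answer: 872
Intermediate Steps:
I = 0 (I = √0 = 0)
s(l) = 2*l (s(l) = (l + 1*l) - 1*0 = (l + l) + 0 = 2*l + 0 = 2*l)
72*s(6) + 8 = 72*(2*6) + 8 = 72*12 + 8 = 864 + 8 = 872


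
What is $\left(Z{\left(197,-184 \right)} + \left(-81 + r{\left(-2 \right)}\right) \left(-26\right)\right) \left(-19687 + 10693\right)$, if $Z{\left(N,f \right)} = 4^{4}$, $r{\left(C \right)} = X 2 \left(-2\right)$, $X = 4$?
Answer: $-24985332$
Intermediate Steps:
$r{\left(C \right)} = -16$ ($r{\left(C \right)} = 4 \cdot 2 \left(-2\right) = 8 \left(-2\right) = -16$)
$Z{\left(N,f \right)} = 256$
$\left(Z{\left(197,-184 \right)} + \left(-81 + r{\left(-2 \right)}\right) \left(-26\right)\right) \left(-19687 + 10693\right) = \left(256 + \left(-81 - 16\right) \left(-26\right)\right) \left(-19687 + 10693\right) = \left(256 - -2522\right) \left(-8994\right) = \left(256 + 2522\right) \left(-8994\right) = 2778 \left(-8994\right) = -24985332$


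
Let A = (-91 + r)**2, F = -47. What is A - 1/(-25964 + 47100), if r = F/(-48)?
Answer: 24664445017/3043584 ≈ 8103.8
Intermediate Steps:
r = 47/48 (r = -47/(-48) = -47*(-1/48) = 47/48 ≈ 0.97917)
A = 18671041/2304 (A = (-91 + 47/48)**2 = (-4321/48)**2 = 18671041/2304 ≈ 8103.8)
A - 1/(-25964 + 47100) = 18671041/2304 - 1/(-25964 + 47100) = 18671041/2304 - 1/21136 = 24664445017/3043584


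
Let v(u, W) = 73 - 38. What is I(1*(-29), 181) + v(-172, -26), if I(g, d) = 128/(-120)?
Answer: 509/15 ≈ 33.933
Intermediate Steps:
I(g, d) = -16/15 (I(g, d) = 128*(-1/120) = -16/15)
v(u, W) = 35
I(1*(-29), 181) + v(-172, -26) = -16/15 + 35 = 509/15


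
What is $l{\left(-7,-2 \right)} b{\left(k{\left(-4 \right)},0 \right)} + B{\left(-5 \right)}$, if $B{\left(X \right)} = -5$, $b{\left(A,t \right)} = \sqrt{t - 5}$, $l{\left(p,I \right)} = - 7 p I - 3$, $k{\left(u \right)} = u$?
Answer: $-5 - 101 i \sqrt{5} \approx -5.0 - 225.84 i$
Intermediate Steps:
$l{\left(p,I \right)} = -3 - 7 I p$ ($l{\left(p,I \right)} = - 7 I p - 3 = -3 - 7 I p$)
$b{\left(A,t \right)} = \sqrt{-5 + t}$
$l{\left(-7,-2 \right)} b{\left(k{\left(-4 \right)},0 \right)} + B{\left(-5 \right)} = \left(-3 - \left(-14\right) \left(-7\right)\right) \sqrt{-5 + 0} - 5 = \left(-3 - 98\right) \sqrt{-5} - 5 = - 101 i \sqrt{5} - 5 = -5 - 101 i \sqrt{5}$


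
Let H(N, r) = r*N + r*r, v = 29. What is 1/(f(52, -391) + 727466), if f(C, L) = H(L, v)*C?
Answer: 1/181570 ≈ 5.5075e-6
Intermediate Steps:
H(N, r) = r² + N*r (H(N, r) = N*r + r² = r² + N*r)
f(C, L) = C*(841 + 29*L) (f(C, L) = (29*(L + 29))*C = (29*(29 + L))*C = (841 + 29*L)*C = C*(841 + 29*L))
1/(f(52, -391) + 727466) = 1/(29*52*(29 - 391) + 727466) = 1/(29*52*(-362) + 727466) = 1/(-545896 + 727466) = 1/181570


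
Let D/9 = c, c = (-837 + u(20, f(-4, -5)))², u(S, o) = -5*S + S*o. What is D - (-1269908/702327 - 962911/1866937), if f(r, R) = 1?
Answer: 9923167944152520092/1311200262399 ≈ 7.5680e+6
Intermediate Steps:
c = 840889 (c = (-837 + 20*(-5 + 1))² = (-837 + 20*(-4))² = (-837 - 80)² = (-917)² = 840889)
D = 7568001 (D = 9*840889 = 7568001)
D - (-1269908/702327 - 962911/1866937) = 7568001 - (-1269908/702327 - 962911/1866937) = 7568001 - 1*(-3047116625693/1311200262399) = 7568001 + 3047116625693/1311200262399 = 9923167944152520092/1311200262399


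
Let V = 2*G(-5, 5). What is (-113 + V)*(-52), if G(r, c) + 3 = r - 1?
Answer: 6812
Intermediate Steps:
G(r, c) = -4 + r (G(r, c) = -3 + (r - 1) = -3 + (-1 + r) = -4 + r)
V = -18 (V = 2*(-4 - 5) = 2*(-9) = -18)
(-113 + V)*(-52) = (-113 - 18)*(-52) = -131*(-52) = 6812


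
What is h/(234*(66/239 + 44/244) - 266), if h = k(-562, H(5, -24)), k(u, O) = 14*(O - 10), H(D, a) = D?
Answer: 510265/1160372 ≈ 0.43974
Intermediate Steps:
k(u, O) = -140 + 14*O (k(u, O) = 14*(-10 + O) = -140 + 14*O)
h = -70 (h = -140 + 14*5 = -140 + 70 = -70)
h/(234*(66/239 + 44/244) - 266) = -70/(234*(66/239 + 44/244) - 266) = -70/(234*(66*(1/239) + 44*(1/244)) - 266) = -70/(234*(66/239 + 11/61) - 266) = -70/(234*(6655/14579) - 266) = -70/(1557270/14579 - 266) = -70/(-2320744/14579) = -70*(-14579/2320744) = 510265/1160372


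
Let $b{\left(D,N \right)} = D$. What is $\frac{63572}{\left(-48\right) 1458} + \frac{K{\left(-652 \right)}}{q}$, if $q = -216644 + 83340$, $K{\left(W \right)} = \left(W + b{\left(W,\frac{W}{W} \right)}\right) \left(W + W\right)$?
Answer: $- \frac{3983634851}{291535848} \approx -13.664$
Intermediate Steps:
$K{\left(W \right)} = 4 W^{2}$ ($K{\left(W \right)} = \left(W + W\right) \left(W + W\right) = 2 W 2 W = 4 W^{2}$)
$q = -133304$
$\frac{63572}{\left(-48\right) 1458} + \frac{K{\left(-652 \right)}}{q} = \frac{63572}{\left(-48\right) 1458} + \frac{4 \left(-652\right)^{2}}{-133304} = \frac{63572}{-69984} + 4 \cdot 425104 \left(- \frac{1}{133304}\right) = 63572 \left(- \frac{1}{69984}\right) + 1700416 \left(- \frac{1}{133304}\right) = - \frac{15893}{17496} - \frac{212552}{16663} = - \frac{3983634851}{291535848}$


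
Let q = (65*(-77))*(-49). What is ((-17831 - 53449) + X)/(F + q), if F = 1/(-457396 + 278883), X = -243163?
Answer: -56132163259/43779420684 ≈ -1.2822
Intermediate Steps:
q = 245245 (q = -5005*(-49) = 245245)
F = -1/178513 (F = 1/(-178513) = -1/178513 ≈ -5.6018e-6)
((-17831 - 53449) + X)/(F + q) = ((-17831 - 53449) - 243163)/(-1/178513 + 245245) = (-71280 - 243163)/(43779420684/178513) = -314443*178513/43779420684 = -56132163259/43779420684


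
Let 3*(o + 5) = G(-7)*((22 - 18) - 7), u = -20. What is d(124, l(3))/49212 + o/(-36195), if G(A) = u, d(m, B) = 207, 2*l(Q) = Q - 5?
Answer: 50031/13194284 ≈ 0.0037919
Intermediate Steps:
l(Q) = -5/2 + Q/2 (l(Q) = (Q - 5)/2 = (-5 + Q)/2 = -5/2 + Q/2)
G(A) = -20
o = 15 (o = -5 + (-20*((22 - 18) - 7))/3 = -5 + (-20*(4 - 7))/3 = -5 + (-20*(-3))/3 = -5 + (⅓)*60 = -5 + 20 = 15)
d(124, l(3))/49212 + o/(-36195) = 207/49212 + 15/(-36195) = 207*(1/49212) + 15*(-1/36195) = 23/5468 - 1/2413 = 50031/13194284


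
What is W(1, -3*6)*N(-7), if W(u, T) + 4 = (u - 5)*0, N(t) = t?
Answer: 28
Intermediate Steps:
W(u, T) = -4 (W(u, T) = -4 + (u - 5)*0 = -4 + (-5 + u)*0 = -4 + 0 = -4)
W(1, -3*6)*N(-7) = -4*(-7) = 28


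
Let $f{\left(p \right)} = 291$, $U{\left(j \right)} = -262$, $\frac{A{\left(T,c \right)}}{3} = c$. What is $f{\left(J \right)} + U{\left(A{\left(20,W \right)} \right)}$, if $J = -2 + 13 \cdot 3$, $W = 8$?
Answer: $29$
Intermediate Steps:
$A{\left(T,c \right)} = 3 c$
$J = 37$ ($J = -2 + 39 = 37$)
$f{\left(J \right)} + U{\left(A{\left(20,W \right)} \right)} = 291 - 262 = 29$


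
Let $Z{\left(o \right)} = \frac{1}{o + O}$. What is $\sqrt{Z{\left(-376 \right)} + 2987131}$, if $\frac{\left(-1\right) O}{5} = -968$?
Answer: $\frac{\sqrt{413371136335}}{372} \approx 1728.3$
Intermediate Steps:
$O = 4840$ ($O = \left(-5\right) \left(-968\right) = 4840$)
$Z{\left(o \right)} = \frac{1}{4840 + o}$ ($Z{\left(o \right)} = \frac{1}{o + 4840} = \frac{1}{4840 + o}$)
$\sqrt{Z{\left(-376 \right)} + 2987131} = \sqrt{\frac{1}{4840 - 376} + 2987131} = \sqrt{\frac{1}{4464} + 2987131} = \sqrt{\frac{13334552785}{4464}} = \frac{\sqrt{413371136335}}{372}$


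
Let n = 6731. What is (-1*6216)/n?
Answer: -6216/6731 ≈ -0.92349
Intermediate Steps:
(-1*6216)/n = -1*6216/6731 = -6216*1/6731 = -6216/6731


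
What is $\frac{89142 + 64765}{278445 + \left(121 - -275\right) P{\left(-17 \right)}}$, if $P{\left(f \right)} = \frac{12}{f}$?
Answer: $\frac{2616419}{4728813} \approx 0.55329$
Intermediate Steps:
$\frac{89142 + 64765}{278445 + \left(121 - -275\right) P{\left(-17 \right)}} = \frac{89142 + 64765}{278445 + \left(121 - -275\right) \frac{12}{-17}} = \frac{153907}{278445 + \left(121 + 275\right) 12 \left(- \frac{1}{17}\right)} = \frac{153907}{278445 + 396 \left(- \frac{12}{17}\right)} = \frac{153907}{278445 - \frac{4752}{17}} = \frac{153907}{\frac{4728813}{17}} = 153907 \cdot \frac{17}{4728813} = \frac{2616419}{4728813}$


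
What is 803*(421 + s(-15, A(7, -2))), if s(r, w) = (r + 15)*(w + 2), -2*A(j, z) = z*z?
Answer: 338063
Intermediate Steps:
A(j, z) = -z²/2 (A(j, z) = -z*z/2 = -z²/2)
s(r, w) = (2 + w)*(15 + r) (s(r, w) = (15 + r)*(2 + w) = (2 + w)*(15 + r))
803*(421 + s(-15, A(7, -2))) = 803*(421 + (30 + 2*(-15) + 15*(-½*(-2)²) - (-15)*(-2)²/2)) = 803*(421 + (30 - 30 + 15*(-½*4) - (-15)*4/2)) = 803*(421 + (30 - 30 + 15*(-2) - 15*(-2))) = 803*(421 + (30 - 30 - 30 + 30)) = 803*(421 + 0) = 803*421 = 338063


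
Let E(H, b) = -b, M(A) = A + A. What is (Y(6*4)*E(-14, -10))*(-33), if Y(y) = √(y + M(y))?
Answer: -1980*√2 ≈ -2800.1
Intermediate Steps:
M(A) = 2*A
Y(y) = √3*√y (Y(y) = √(y + 2*y) = √(3*y) = √3*√y)
(Y(6*4)*E(-14, -10))*(-33) = ((√3*√(6*4))*(-1*(-10)))*(-33) = ((√3*√24)*10)*(-33) = ((√3*(2*√6))*10)*(-33) = ((6*√2)*10)*(-33) = (60*√2)*(-33) = -1980*√2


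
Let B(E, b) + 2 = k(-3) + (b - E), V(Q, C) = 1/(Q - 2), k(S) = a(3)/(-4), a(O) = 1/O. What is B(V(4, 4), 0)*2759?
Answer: -85529/12 ≈ -7127.4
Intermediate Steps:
a(O) = 1/O
k(S) = -1/12 (k(S) = 1/(3*(-4)) = (⅓)*(-¼) = -1/12)
V(Q, C) = 1/(-2 + Q)
B(E, b) = -25/12 + b - E (B(E, b) = -2 + (-1/12 + (b - E)) = -2 + (-1/12 + b - E) = -25/12 + b - E)
B(V(4, 4), 0)*2759 = (-25/12 + 0 - 1/(-2 + 4))*2759 = (-25/12 + 0 - 1/2)*2759 = (-25/12 + 0 - 1*½)*2759 = (-25/12 + 0 - ½)*2759 = -31/12*2759 = -85529/12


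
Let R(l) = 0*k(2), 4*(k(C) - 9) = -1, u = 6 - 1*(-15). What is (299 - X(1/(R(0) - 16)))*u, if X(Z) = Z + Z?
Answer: 50253/8 ≈ 6281.6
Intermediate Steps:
u = 21 (u = 6 + 15 = 21)
k(C) = 35/4 (k(C) = 9 + (1/4)*(-1) = 9 - 1/4 = 35/4)
R(l) = 0 (R(l) = 0*(35/4) = 0)
X(Z) = 2*Z
(299 - X(1/(R(0) - 16)))*u = (299 - 2/(0 - 16))*21 = (299 - 2/(-16))*21 = (299 - 2*(-1)/16)*21 = (299 - 1*(-1/8))*21 = (299 + 1/8)*21 = (2393/8)*21 = 50253/8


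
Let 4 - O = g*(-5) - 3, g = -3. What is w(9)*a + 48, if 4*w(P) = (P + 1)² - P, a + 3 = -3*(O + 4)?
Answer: 1011/4 ≈ 252.75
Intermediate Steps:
O = -8 (O = 4 - (-3*(-5) - 3) = 4 - (15 - 3) = 4 - 1*12 = 4 - 12 = -8)
a = 9 (a = -3 - 3*(-8 + 4) = -3 - 3*(-4) = -3 + 12 = 9)
w(P) = -P/4 + (1 + P)²/4 (w(P) = ((P + 1)² - P)/4 = ((1 + P)² - P)/4 = -P/4 + (1 + P)²/4)
w(9)*a + 48 = (-¼*9 + (1 + 9)²/4)*9 + 48 = (-9/4 + (¼)*10²)*9 + 48 = (-9/4 + (¼)*100)*9 + 48 = (-9/4 + 25)*9 + 48 = (91/4)*9 + 48 = 819/4 + 48 = 1011/4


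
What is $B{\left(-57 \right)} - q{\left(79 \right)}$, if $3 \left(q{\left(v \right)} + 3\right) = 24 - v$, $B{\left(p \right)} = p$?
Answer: $- \frac{107}{3} \approx -35.667$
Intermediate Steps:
$q{\left(v \right)} = 5 - \frac{v}{3}$ ($q{\left(v \right)} = -3 + \frac{24 - v}{3} = -3 - \left(-8 + \frac{v}{3}\right) = 5 - \frac{v}{3}$)
$B{\left(-57 \right)} - q{\left(79 \right)} = -57 - \left(5 - \frac{79}{3}\right) = -57 - - \frac{64}{3} = -57 + \frac{64}{3} = - \frac{107}{3}$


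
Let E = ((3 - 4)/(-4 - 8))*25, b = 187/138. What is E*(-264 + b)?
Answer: -906125/1656 ≈ -547.18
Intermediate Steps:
b = 187/138 (b = 187*(1/138) = 187/138 ≈ 1.3551)
E = 25/12 (E = -1/(-12)*25 = -1*(-1/12)*25 = (1/12)*25 = 25/12 ≈ 2.0833)
E*(-264 + b) = 25*(-264 + 187/138)/12 = (25/12)*(-36245/138) = -906125/1656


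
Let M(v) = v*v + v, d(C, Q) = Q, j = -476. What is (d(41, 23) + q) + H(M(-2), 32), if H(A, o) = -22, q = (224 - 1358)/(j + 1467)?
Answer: -143/991 ≈ -0.14430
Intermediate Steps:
M(v) = v + v**2 (M(v) = v**2 + v = v + v**2)
q = -1134/991 (q = (224 - 1358)/(-476 + 1467) = -1134/991 ≈ -1.1443)
(d(41, 23) + q) + H(M(-2), 32) = (23 - 1134/991) - 22 = 21659/991 - 22 = -143/991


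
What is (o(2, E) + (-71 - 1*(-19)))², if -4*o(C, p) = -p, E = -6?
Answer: 11449/4 ≈ 2862.3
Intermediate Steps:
o(C, p) = p/4 (o(C, p) = -(-1)*p/4 = p/4)
(o(2, E) + (-71 - 1*(-19)))² = ((¼)*(-6) + (-71 - 1*(-19)))² = (-3/2 + (-71 + 19))² = (-3/2 - 52)² = (-107/2)² = 11449/4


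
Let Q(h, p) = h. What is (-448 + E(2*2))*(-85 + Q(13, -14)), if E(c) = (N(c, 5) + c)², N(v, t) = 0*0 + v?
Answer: 27648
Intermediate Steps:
N(v, t) = v (N(v, t) = 0 + v = v)
E(c) = 4*c² (E(c) = (c + c)² = (2*c)² = 4*c²)
(-448 + E(2*2))*(-85 + Q(13, -14)) = (-448 + 4*(2*2)²)*(-85 + 13) = (-448 + 4*4²)*(-72) = (-448 + 4*16)*(-72) = (-448 + 64)*(-72) = -384*(-72) = 27648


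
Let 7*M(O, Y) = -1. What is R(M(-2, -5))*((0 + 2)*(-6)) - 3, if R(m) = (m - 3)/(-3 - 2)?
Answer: -369/35 ≈ -10.543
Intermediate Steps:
M(O, Y) = -⅐ (M(O, Y) = (⅐)*(-1) = -⅐)
R(m) = ⅗ - m/5 (R(m) = (-3 + m)/(-5) = (-3 + m)*(-⅕) = ⅗ - m/5)
R(M(-2, -5))*((0 + 2)*(-6)) - 3 = (⅗ - ⅕*(-⅐))*((0 + 2)*(-6)) - 3 = (⅗ + 1/35)*(2*(-6)) - 3 = (22/35)*(-12) - 3 = -264/35 - 3 = -369/35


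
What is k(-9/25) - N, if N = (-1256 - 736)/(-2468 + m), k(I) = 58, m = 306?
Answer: 61702/1081 ≈ 57.079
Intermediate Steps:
N = 996/1081 (N = (-1256 - 736)/(-2468 + 306) = -1992/(-2162) = -1992*(-1/2162) = 996/1081 ≈ 0.92137)
k(-9/25) - N = 58 - 1*996/1081 = 58 - 996/1081 = 61702/1081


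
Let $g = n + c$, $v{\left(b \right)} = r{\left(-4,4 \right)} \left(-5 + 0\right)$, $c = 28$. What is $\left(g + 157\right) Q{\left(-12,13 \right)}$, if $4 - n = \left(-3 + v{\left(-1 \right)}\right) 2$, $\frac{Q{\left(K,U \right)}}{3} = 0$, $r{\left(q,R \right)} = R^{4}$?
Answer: $0$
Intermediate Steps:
$Q{\left(K,U \right)} = 0$ ($Q{\left(K,U \right)} = 3 \cdot 0 = 0$)
$v{\left(b \right)} = -1280$ ($v{\left(b \right)} = 4^{4} \left(-5 + 0\right) = 256 \left(-5\right) = -1280$)
$n = 2570$ ($n = 4 - \left(-3 - 1280\right) 2 = 4 - \left(-1283\right) 2 = 4 - -2566 = 4 + 2566 = 2570$)
$g = 2598$ ($g = 2570 + 28 = 2598$)
$\left(g + 157\right) Q{\left(-12,13 \right)} = \left(2598 + 157\right) 0 = 2755 \cdot 0 = 0$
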